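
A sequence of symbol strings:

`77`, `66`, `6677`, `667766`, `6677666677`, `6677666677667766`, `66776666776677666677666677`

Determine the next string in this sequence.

667766667766776666776666776677666677667766

From term 3 onward, concatenate the last term with the second-to-last: 66·77 = 6677, 6677·66 = 667766, …
The next term joins 66776666776677666677666677 and 6677666677667766.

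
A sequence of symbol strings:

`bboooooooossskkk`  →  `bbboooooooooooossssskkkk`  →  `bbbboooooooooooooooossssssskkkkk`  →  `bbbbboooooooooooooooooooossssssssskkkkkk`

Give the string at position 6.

bbbbbbboooooooooooooooooooooooooooossssssssssssskkkkkkkk

The n-th term is n b's then 4n o's then 2n-1 s's then n+1 k's, where the shown terms are n = 2, 3, 4, 5.
Setting n = 7 gives 7, 28, 13, 8 characters in each block.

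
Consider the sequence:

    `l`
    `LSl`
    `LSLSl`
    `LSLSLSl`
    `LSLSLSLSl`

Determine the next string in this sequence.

Each term is the previous one with LS prepended.
One more step from LSLSLSLSl gives the answer.

LSLSLSLSLSl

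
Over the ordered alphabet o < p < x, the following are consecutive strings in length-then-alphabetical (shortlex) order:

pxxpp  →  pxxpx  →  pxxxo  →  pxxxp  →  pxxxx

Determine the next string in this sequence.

The successor of pxxxx increments the rightmost position that isn't already x and resets every position after it to o.

xoooo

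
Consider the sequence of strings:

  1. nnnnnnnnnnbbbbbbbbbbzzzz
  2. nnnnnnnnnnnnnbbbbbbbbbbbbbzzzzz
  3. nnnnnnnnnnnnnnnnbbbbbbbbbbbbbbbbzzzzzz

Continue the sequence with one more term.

nnnnnnnnnnnnnnnnnnnbbbbbbbbbbbbbbbbbbbzzzzzzz

The n-th term is 3n+1 n's then 3n+1 b's then n+1 z's, where the shown terms are n = 3, 4, 5.
For the next term, n = 6, so the run lengths are 19, 19, 7.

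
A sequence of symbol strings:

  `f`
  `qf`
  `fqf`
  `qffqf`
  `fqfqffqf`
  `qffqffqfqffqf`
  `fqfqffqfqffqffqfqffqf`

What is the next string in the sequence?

qffqffqfqffqffqfqffqfqffqffqfqffqf

From term 3 onward, concatenate the second-to-last term with the last: f·qf = fqf, qf·fqf = qffqf, …
So term 8 is qffqffqfqffqf·fqfqffqfqffqffqfqffqf.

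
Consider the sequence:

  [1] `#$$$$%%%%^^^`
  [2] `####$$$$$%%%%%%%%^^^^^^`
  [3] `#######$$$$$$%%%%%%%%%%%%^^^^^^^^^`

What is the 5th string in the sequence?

Each string has the form #^{3n-2} $^{n+3} %^{4n} ^^{3n} (n = 1, 2, …).
For term 5, n = 5, so the run lengths are 13, 8, 20, 15.

#############$$$$$$$$%%%%%%%%%%%%%%%%%%%%^^^^^^^^^^^^^^^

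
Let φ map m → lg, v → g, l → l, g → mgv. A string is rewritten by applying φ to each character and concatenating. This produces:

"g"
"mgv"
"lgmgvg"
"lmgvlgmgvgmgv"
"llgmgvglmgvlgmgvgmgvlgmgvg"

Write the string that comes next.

Replace each of the 26 characters of llgmgvglmgvlgmgvgmgvlgmgvg in place — l l mgv lg mgv g mgv l lg mgv g l mgv lg mgv g mgv lg mgv g l mgv lg mgv g mgv — and concatenate.

llmgvlgmgvgmgvllgmgvglmgvlgmgvgmgvlgmgvglmgvlgmgvgmgv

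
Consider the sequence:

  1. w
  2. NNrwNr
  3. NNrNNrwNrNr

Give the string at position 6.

s(k+1) = NNr·s(k)·Nr, so each term gains NNr as a prefix and Nr as a suffix.
From NNrNNrwNrNr, 3 further steps: NNrNNrwNrNr → NNrNNrNNrwNrNrNr → NNrNNrNNrNNrwNrNrNrNr → (answer).

NNrNNrNNrNNrNNrwNrNrNrNrNr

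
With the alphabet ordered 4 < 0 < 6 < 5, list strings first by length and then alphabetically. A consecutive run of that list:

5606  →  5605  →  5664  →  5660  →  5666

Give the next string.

The successor of 5666 increments the rightmost position that isn't already 5 and resets every position after it to 4.

5665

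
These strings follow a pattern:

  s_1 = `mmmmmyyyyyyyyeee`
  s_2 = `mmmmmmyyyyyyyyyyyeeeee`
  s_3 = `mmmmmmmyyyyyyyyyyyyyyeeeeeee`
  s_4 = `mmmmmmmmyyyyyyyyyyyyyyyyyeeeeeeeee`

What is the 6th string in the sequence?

mmmmmmmmmmyyyyyyyyyyyyyyyyyyyyyyyeeeeeeeeeeeee

Term n consists of n+3 m's, followed by 3n+2 y's, followed by 2n-1 e's, where the shown terms are n = 2, 3, 4, 5.
At n = 7 the blocks have lengths 10, 23, 13.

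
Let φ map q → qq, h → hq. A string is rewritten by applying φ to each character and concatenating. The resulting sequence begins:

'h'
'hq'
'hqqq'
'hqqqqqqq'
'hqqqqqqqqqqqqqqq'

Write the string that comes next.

hqqqqqqqqqqqqqqqqqqqqqqqqqqqqqqq

φ(hqqqqqqqqqqqqqqq) expands symbol-by-symbol to hq qq qq qq qq qq qq qq qq qq qq qq qq qq qq qq; joining the 16 pieces gives the next term.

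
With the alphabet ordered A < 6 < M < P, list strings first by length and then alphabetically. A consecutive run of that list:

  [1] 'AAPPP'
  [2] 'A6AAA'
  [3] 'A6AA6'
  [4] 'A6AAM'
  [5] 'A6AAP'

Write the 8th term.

Stepping forward 3 times from A6AAP: A6AAP → A6A6A → A6A66, then the target.

A6A6M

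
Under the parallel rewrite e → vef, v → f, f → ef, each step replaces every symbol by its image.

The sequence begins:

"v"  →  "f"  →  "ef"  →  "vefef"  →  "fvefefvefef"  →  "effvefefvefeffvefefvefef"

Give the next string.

Replace each of the 24 characters of effvefefvefeffvefefvefef in place — vef ef ef f vef ef vef ef f vef ef vef ef ef f vef ef vef ef f vef ef vef ef — and concatenate.

vefefeffvefefvefeffvefefvefefeffvefefvefeffvefefvefef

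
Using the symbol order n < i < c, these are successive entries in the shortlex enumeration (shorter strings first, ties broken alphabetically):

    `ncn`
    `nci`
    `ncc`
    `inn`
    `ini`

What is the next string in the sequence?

Treat ini as a base-3 numeral over the given alphabet and add one, carrying through any trailing c's.

inc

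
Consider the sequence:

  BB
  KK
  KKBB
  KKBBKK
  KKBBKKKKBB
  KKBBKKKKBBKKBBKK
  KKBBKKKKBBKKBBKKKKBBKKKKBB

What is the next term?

From term 3 onward, concatenate the last term with the second-to-last: KK·BB = KKBB, KKBB·KK = KKBBKK, …
The next term joins KKBBKKKKBBKKBBKKKKBBKKKKBB and KKBBKKKKBBKKBBKK.

KKBBKKKKBBKKBBKKKKBBKKKKBBKKBBKKKKBBKKBBKK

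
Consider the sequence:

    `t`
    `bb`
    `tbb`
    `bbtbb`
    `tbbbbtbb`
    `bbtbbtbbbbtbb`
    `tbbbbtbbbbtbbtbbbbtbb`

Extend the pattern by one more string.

Each term (from the third on) is the two preceding terms concatenated in order: term 3 = t·bb = tbb.
Continuing: bbtbbtbbbbtbb · tbbbbtbbbbtbbtbbbbtbb gives term 8.

bbtbbtbbbbtbbtbbbbtbbbbtbbtbbbbtbb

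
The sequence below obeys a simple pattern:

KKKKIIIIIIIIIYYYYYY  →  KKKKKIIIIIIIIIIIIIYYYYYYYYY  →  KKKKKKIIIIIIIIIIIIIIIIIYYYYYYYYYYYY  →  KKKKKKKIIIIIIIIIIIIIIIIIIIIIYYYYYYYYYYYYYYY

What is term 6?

KKKKKKKKKIIIIIIIIIIIIIIIIIIIIIIIIIIIIIYYYYYYYYYYYYYYYYYYYYY

Each string has the form K^{n+2} I^{4n+1} Y^{3n}, where the shown terms are n = 2, 3, 4, 5.
At n = 7 the blocks have lengths 9, 29, 21.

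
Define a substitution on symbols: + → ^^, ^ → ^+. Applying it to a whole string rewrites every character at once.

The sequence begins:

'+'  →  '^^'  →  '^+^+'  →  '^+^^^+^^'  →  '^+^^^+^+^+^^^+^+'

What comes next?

Replace each of the 16 characters of ^+^^^+^+^+^^^+^+ in place — ^+ ^^ ^+ ^+ ^+ ^^ ^+ ^^ ^+ ^^ ^+ ^+ ^+ ^^ ^+ ^^ — and concatenate.

^+^^^+^+^+^^^+^^^+^^^+^+^+^^^+^^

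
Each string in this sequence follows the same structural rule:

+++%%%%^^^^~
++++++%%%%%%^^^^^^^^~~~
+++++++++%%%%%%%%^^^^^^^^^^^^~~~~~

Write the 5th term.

+++++++++++++++%%%%%%%%%%%%^^^^^^^^^^^^^^^^^^^^~~~~~~~~~

The n-th term is 3n +'s then 2n+2 %'s then 4n ^'s then 2n-1 ~'s (n = 1, 2, …).
For term 5, n = 5, so the run lengths are 15, 12, 20, 9.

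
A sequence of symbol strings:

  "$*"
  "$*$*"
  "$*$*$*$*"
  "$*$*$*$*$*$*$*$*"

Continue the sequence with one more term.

$*$*$*$*$*$*$*$*$*$*$*$*$*$*$*$*

Every step duplicates the string.
One more doubling of $*$*$*$*$*$*$*$* gives the answer.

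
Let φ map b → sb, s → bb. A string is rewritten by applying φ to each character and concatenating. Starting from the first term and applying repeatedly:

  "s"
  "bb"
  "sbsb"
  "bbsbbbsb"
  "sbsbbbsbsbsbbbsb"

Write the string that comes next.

φ(sbsbbbsbsbsbbbsb) expands symbol-by-symbol to bb sb bb sb sb sb bb sb bb sb bb sb sb sb bb sb; joining the 16 pieces gives the next term.

bbsbbbsbsbsbbbsbbbsbbbsbsbsbbbsb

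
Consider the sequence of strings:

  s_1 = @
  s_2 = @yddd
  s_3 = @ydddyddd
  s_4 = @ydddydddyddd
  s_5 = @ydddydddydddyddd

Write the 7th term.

@ydddydddydddydddydddyddd

The strings grow by a fixed suffix yddd each time.
From @ydddydddydddyddd, 2 further steps: @ydddydddydddyddd → @ydddydddydddydddyddd → (answer).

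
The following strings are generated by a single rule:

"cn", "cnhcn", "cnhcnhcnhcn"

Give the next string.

Every step duplicates the string with 'h' between the halves.
Doubling cnhcnhcnhcn with 'h' between the halves:

cnhcnhcnhcnhcnhcnhcnhcn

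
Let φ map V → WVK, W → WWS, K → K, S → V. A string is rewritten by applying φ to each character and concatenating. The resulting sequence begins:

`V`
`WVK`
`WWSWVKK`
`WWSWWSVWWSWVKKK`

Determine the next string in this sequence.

Rewriting the 15 symbols of WWSWWSVWWSWVKKK one by one yields WWS WWS V WWS WWS V WVK WWS WWS V WWS WVK K K K; concatenated:

WWSWWSVWWSWWSVWVKWWSWWSVWWSWVKKKK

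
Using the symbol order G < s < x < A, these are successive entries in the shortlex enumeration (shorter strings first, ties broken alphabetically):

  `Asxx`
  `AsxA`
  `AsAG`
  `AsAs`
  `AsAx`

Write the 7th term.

Continuing the enumeration 2 steps past AsAx: AsAx → AsAA → (answer).

AxGG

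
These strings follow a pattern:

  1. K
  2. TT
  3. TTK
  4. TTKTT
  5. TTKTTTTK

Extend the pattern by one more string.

From term 3 onward, concatenate the last term with the second-to-last: TT·K = TTK, TTK·TT = TTKTT, …
So term 6 is TTKTTTTK·TTKTT.

TTKTTTTKTTKTT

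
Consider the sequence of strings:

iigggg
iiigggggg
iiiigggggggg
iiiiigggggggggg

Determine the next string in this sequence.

Term n consists of n i's, followed by 2n g's, where the shown terms are n = 2, 3, 4, 5.
For the next term, n = 6, so the run lengths are 6, 12.

iiiiiigggggggggggg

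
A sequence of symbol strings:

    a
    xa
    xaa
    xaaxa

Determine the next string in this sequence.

xaaxaxaa

From term 3 onward, concatenate the last term with the second-to-last: xa·a = xaa, xaa·xa = xaaxa, …
So term 5 is xaaxa·xaa.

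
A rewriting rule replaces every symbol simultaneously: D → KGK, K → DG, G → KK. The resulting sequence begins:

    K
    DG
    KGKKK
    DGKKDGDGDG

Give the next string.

Apply φ to DGKKDGDGDG symbol by symbol: D→KGK, G→KK, K→DG, K→DG, D→KGK, G→KK, D→KGK, G→KK, D→KGK, G→KK; joined: KGK KK DG DG KGK KK KGK KK KGK KK.

KGKKKDGDGKGKKKKGKKKKGKKK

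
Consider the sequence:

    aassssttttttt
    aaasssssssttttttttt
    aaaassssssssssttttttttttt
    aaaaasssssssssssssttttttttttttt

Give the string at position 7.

Term n consists of n a's, followed by 3n-2 s's, followed by 2n+3 t's, where the shown terms are n = 2, 3, 4, 5.
At n = 8 the blocks have lengths 8, 22, 19.

aaaaaaaassssssssssssssssssssssttttttttttttttttttt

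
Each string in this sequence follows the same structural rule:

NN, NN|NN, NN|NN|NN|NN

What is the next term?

Each string is two copies of the previous one joined by '|'.
Doubling NN|NN|NN|NN with '|' between the halves:

NN|NN|NN|NN|NN|NN|NN|NN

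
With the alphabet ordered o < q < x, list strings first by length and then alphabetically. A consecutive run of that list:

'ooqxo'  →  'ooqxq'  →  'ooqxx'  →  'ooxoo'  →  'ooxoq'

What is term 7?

Stepping forward 2 times from ooxoq: ooxoq → ooxox, then the target.

ooxqo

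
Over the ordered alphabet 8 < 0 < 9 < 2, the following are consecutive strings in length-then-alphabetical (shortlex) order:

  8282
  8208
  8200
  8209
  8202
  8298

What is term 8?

8299

Advancing 2 positions from 8298 through 8298 → 8290 reaches term 8.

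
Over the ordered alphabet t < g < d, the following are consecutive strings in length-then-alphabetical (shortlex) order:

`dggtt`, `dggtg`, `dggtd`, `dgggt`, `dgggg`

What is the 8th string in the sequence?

dggdg

Advancing 3 positions from dgggg through dgggg → dgggd → dggdt reaches term 8.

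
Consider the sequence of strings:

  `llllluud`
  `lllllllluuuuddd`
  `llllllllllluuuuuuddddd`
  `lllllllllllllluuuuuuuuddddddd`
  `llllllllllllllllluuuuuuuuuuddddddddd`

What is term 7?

llllllllllllllllllllllluuuuuuuuuuuuuuddddddddddddd

The n-th term is 3n+2 l's then 2n u's then 2n-1 d's (n = 1, 2, …).
Setting n = 7 gives 23, 14, 13 characters in each block.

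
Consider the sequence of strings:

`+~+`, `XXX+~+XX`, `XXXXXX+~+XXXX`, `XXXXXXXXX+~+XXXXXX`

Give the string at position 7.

Every step adds XXX to the front and XX to the end of the previous string.
From XXXXXXXXX+~+XXXXXX, 3 further steps: XXXXXXXXX+~+XXXXXX → XXXXXXXXXXXX+~+XXXXXXXX → XXXXXXXXXXXXXXX+~+XXXXXXXXXX → (answer).

XXXXXXXXXXXXXXXXXX+~+XXXXXXXXXXXX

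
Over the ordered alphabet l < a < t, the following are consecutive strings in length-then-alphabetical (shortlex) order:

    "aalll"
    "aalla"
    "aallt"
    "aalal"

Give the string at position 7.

aaltl

Advancing 3 positions from aalal through aalal → aalaa → aalat reaches term 7.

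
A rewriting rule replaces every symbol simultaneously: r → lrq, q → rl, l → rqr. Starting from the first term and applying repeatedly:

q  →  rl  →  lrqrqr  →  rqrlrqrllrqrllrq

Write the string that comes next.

Applying the rule to each of the 16 symbols of rqrlrqrllrqrllrq gives the pieces lrq rl lrq rqr lrq rl lrq rqr rqr lrq rl lrq rqr rqr lrq rl, which concatenate to the answer.

lrqrllrqrqrlrqrllrqrqrrqrlrqrllrqrqrrqrlrqrl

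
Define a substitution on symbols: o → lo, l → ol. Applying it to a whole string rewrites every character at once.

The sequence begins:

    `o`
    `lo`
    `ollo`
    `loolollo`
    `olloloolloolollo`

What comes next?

Replace each of the 16 characters of olloloolloolollo in place — lo ol ol lo ol lo lo ol ol lo lo ol lo ol ol lo — and concatenate.

loololloolloloololloloolloolollo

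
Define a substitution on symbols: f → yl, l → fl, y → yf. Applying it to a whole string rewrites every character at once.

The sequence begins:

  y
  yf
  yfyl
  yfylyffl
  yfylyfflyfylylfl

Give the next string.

φ(yfylyfflyfylylfl) expands symbol-by-symbol to yf yl yf fl yf yl yl fl yf yl yf fl yf fl yl fl; joining the 16 pieces gives the next term.

yfylyfflyfylylflyfylyfflyfflylfl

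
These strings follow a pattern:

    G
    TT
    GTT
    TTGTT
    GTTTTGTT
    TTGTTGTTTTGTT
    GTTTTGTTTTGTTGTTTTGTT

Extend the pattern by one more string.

TTGTTGTTTTGTTGTTTTGTTTTGTTGTTTTGTT

Each term (from the third on) is the two preceding terms concatenated in order: term 3 = G·TT = GTT.
So term 8 is TTGTTGTTTTGTT·GTTTTGTTTTGTTGTTTTGTT.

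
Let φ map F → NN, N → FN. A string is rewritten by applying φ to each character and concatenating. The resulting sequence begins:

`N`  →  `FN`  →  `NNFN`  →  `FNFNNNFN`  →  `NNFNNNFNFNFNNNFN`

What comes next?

φ(NNFNNNFNFNFNNNFN) expands symbol-by-symbol to FN FN NN FN FN FN NN FN NN FN NN FN FN FN NN FN; joining the 16 pieces gives the next term.

FNFNNNFNFNFNNNFNNNFNNNFNFNFNNNFN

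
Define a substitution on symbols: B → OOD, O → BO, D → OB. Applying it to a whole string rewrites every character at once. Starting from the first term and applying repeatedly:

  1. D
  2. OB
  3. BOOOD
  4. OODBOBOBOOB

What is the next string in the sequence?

Apply φ to OODBOBOBOOB symbol by symbol: O→BO, O→BO, D→OB, B→OOD, O→BO, B→OOD, O→BO, B→OOD, O→BO, O→BO, B→OOD; joined: BO BO OB OOD BO OOD BO OOD BO BO OOD.

BOBOOBOODBOOODBOOODBOBOOOD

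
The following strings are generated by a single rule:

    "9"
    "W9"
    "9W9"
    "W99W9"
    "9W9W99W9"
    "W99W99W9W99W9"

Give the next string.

9W9W99W9W99W99W9W99W9

Each term (from the third on) is the two preceding terms concatenated in order: term 3 = 9·W9 = 9W9.
The next term joins 9W9W99W9 and W99W99W9W99W9.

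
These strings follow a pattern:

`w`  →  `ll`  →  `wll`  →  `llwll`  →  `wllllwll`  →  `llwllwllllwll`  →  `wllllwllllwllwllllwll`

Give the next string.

From term 3 onward, concatenate the second-to-last term with the last: w·ll = wll, ll·wll = llwll, …
Continuing: llwllwllllwll · wllllwllllwllwllllwll gives term 8.

llwllwllllwllwllllwllllwllwllllwll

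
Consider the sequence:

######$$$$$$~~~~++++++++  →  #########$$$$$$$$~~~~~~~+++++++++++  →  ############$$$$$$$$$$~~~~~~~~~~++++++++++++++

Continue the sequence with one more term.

###############$$$$$$$$$$$$~~~~~~~~~~~~~+++++++++++++++++

Each string has the form #^{3n} $^{2n+2} ~^{3n-2} +^{3n+2}, where the shown terms are n = 2, 3, 4.
For the next term, n = 5, so the run lengths are 15, 12, 13, 17.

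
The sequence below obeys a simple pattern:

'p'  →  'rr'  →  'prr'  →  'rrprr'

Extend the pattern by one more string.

prrrrprr

Each term (from the third on) is the two preceding terms concatenated in order: term 3 = p·rr = prr.
The next term joins prr and rrprr.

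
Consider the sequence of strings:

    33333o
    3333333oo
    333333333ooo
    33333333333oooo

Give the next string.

3333333333333ooooo

Term n consists of 2n+1 3's, followed by n-1 o's, where the shown terms are n = 2, 3, 4, 5.
For the next term, n = 6, so the run lengths are 13, 5.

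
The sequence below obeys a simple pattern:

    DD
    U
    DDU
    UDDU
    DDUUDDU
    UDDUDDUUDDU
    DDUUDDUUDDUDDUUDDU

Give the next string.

This is a Fibonacci-style word recurrence s(k) = s(k−2)·s(k−1): e.g. DD·U = DDU.
The next term joins UDDUDDUUDDU and DDUUDDUUDDUDDUUDDU.

UDDUDDUUDDUDDUUDDUUDDUDDUUDDU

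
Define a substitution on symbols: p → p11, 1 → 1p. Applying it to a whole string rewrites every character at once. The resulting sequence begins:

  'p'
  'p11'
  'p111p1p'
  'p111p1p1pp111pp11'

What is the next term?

p111p1p1pp111pp111pp11p111p1p1pp11p111p1p

φ(p111p1p1pp111pp11) expands symbol-by-symbol to p11 1p 1p 1p p11 1p p11 1p p11 p11 1p 1p 1p p11 p11 1p 1p; joining the 17 pieces gives the next term.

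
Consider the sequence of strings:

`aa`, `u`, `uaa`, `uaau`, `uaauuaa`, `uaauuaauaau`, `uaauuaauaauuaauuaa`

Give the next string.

uaauuaauaauuaauuaauaauuaauaau

Each term (from the third on) is the previous term followed by the one before it: term 3 = u·aa = uaa.
So term 8 is uaauuaauaauuaauuaa·uaauuaauaau.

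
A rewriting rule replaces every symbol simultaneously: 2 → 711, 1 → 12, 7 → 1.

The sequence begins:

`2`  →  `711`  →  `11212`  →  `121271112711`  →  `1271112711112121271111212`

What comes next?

Rewriting the 25 symbols of 1271112711112121271111212 one by one yields 12 711 1 12 12 12 711 1 12 12 12 12 711 12 711 12 711 1 12 12 12 12 711 12 711; concatenated:

127111121212711112121212711127111271111212121271112711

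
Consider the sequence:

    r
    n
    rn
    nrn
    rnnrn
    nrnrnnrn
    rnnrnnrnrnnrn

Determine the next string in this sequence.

nrnrnnrnrnnrnnrnrnnrn

From term 3 onward, concatenate the second-to-last term with the last: r·n = rn, n·rn = nrn, …
So term 8 is nrnrnnrn·rnnrnnrnrnnrn.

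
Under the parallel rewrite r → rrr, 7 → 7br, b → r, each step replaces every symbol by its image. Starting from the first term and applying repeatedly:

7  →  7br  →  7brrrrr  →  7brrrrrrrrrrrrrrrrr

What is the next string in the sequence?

φ(7brrrrrrrrrrrrrrrrr) expands symbol-by-symbol to 7br r rrr rrr rrr rrr rrr rrr rrr rrr rrr rrr rrr rrr rrr rrr rrr rrr rrr; joining the 19 pieces gives the next term.

7brrrrrrrrrrrrrrrrrrrrrrrrrrrrrrrrrrrrrrrrrrrrrrrrrrrrr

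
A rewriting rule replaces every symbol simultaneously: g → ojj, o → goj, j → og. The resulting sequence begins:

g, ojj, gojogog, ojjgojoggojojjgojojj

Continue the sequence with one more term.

gojogogojjgojoggojojjojjgojoggojogogojjgojoggojogog

Replace each of the 20 characters of ojjgojoggojojjgojojj in place — goj og og ojj goj og goj ojj ojj goj og goj og og ojj goj og goj og og — and concatenate.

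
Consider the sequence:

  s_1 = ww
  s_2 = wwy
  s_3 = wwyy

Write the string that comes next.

wwyyy

Each term is the previous one with y appended.
One more step from wwyy gives the answer.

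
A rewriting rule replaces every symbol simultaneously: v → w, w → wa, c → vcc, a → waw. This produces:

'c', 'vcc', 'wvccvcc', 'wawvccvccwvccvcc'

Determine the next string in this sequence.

Rewriting the 16 symbols of wawvccvccwvccvcc one by one yields wa waw wa w vcc vcc w vcc vcc wa w vcc vcc w vcc vcc; concatenated:

wawawwawvccvccwvccvccwawvccvccwvccvcc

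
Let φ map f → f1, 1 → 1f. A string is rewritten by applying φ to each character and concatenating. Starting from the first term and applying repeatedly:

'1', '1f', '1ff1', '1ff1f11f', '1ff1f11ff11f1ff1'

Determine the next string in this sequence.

1ff1f11ff11f1ff1f11f1ff11ff1f11f

Applying the rule to each of the 16 symbols of 1ff1f11ff11f1ff1 gives the pieces 1f f1 f1 1f f1 1f 1f f1 f1 1f 1f f1 1f f1 f1 1f, which concatenate to the answer.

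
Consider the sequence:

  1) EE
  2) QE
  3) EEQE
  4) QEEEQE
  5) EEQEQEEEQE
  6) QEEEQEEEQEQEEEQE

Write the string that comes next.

EEQEQEEEQEQEEEQEEEQEQEEEQE

This is a Fibonacci-style word recurrence s(k) = s(k−2)·s(k−1): e.g. EE·QE = EEQE.
So term 7 is EEQEQEEEQE·QEEEQEEEQEQEEEQE.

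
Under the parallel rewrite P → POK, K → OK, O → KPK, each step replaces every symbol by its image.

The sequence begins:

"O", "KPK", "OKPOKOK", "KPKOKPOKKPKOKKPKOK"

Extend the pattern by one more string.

Replace each of the 18 characters of KPKOKPOKKPKOKKPKOK in place — OK POK OK KPK OK POK KPK OK OK POK OK KPK OK OK POK OK KPK OK — and concatenate.

OKPOKOKKPKOKPOKKPKOKOKPOKOKKPKOKOKPOKOKKPKOK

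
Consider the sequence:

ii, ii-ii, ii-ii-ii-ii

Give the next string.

ii-ii-ii-ii-ii-ii-ii-ii

s(k+1) = s(k)·-·s(k) — each term doubles the last with '-' between the halves.
So the next term is two copies of ii-ii-ii-ii with '-' between the halves.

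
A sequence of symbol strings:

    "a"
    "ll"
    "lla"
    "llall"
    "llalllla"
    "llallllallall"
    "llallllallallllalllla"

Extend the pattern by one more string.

llallllallallllallllallallllallall

This is a Fibonacci-style word recurrence s(k) = s(k−1)·s(k−2): e.g. ll·a = lla.
Continuing: llallllallallllalllla · llallllallall gives term 8.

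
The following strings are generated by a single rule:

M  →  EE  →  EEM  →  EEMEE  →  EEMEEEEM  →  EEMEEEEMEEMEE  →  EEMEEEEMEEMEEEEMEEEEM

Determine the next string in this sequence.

From term 3 onward, concatenate the last term with the second-to-last: EE·M = EEM, EEM·EE = EEMEE, …
So term 8 is EEMEEEEMEEMEEEEMEEEEM·EEMEEEEMEEMEE.

EEMEEEEMEEMEEEEMEEEEMEEMEEEEMEEMEE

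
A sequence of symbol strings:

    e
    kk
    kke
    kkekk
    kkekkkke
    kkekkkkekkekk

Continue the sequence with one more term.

kkekkkkekkekkkkekkkke

From term 3 onward, concatenate the last term with the second-to-last: kk·e = kke, kke·kk = kkekk, …
So term 7 is kkekkkkekkekk·kkekkkke.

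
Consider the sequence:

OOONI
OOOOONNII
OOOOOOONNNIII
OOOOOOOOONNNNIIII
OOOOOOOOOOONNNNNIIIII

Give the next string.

OOOOOOOOOOOOONNNNNNIIIIII

The n-th term is 2n+1 O's then n N's then n I's (n = 1, 2, …).
At n = 6 the blocks have lengths 13, 6, 6.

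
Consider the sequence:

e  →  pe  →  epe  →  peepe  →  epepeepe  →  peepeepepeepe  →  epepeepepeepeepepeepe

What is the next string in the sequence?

This is a Fibonacci-style word recurrence s(k) = s(k−2)·s(k−1): e.g. e·pe = epe.
So term 8 is peepeepepeepe·epepeepepeepeepepeepe.

peepeepepeepeepepeepepeepeepepeepe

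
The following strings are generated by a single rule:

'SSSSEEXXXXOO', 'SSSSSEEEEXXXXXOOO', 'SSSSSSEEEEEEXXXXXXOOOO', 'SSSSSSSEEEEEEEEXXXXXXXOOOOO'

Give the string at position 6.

Term n consists of n+2 S's, followed by 2n-2 E's, followed by n+2 X's, followed by n O's, where the shown terms are n = 2, 3, 4, 5.
At n = 7 the blocks have lengths 9, 12, 9, 7.

SSSSSSSSSEEEEEEEEEEEEXXXXXXXXXOOOOOOO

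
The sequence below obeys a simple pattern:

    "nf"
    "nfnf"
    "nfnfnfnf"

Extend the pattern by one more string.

Each string is two copies of the previous one concatenated.
One more doubling of nfnfnfnf gives the answer.

nfnfnfnfnfnfnfnf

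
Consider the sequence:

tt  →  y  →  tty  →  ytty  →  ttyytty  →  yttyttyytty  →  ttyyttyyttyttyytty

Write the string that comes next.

This is a Fibonacci-style word recurrence s(k) = s(k−2)·s(k−1): e.g. tt·y = tty.
The next term joins yttyttyytty and ttyyttyyttyttyytty.

yttyttyyttyttyyttyyttyttyytty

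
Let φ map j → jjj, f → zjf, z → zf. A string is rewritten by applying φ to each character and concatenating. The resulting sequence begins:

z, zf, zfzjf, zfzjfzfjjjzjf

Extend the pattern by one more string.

Rewriting the 13 symbols of zfzjfzfjjjzjf one by one yields zf zjf zf jjj zjf zf zjf jjj jjj jjj zf jjj zjf; concatenated:

zfzjfzfjjjzjfzfzjfjjjjjjjjjzfjjjzjf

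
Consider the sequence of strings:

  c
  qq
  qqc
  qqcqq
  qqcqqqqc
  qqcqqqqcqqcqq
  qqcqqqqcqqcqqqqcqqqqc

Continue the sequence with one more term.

qqcqqqqcqqcqqqqcqqqqcqqcqqqqcqqcqq

Each term (from the third on) is the previous term followed by the one before it: term 3 = qq·c = qqc.
Continuing: qqcqqqqcqqcqqqqcqqqqc · qqcqqqqcqqcqq gives term 8.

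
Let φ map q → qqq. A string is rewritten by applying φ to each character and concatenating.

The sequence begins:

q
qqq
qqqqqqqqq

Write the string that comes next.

qqqqqqqqqqqqqqqqqqqqqqqqqqq

Rewriting each symbol of qqqqqqqqq: q→qqq, q→qqq, q→qqq, q→qqq, q→qqq, q→qqq, q→qqq, q→qqq, q→qqq, which concatenates to qqq qqq qqq qqq qqq qqq qqq qqq qqq.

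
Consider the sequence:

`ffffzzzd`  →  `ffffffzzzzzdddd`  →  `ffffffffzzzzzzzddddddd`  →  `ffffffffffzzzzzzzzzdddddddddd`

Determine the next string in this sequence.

The n-th term is 2n+2 f's then 2n+1 z's then 3n-2 d's (n = 1, 2, …).
At n = 5 the blocks have lengths 12, 11, 13.

ffffffffffffzzzzzzzzzzzddddddddddddd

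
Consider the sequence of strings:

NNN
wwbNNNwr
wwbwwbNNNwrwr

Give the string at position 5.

wwbwwbwwbwwbNNNwrwrwrwr

s(k+1) = wwb·s(k)·wr, so each term gains wwb as a prefix and wr as a suffix.
From wwbwwbNNNwrwr, 2 further steps: wwbwwbNNNwrwr → wwbwwbwwbNNNwrwrwr → (answer).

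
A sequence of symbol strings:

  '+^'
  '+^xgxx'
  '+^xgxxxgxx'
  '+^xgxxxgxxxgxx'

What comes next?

The strings grow by a fixed suffix xgxx each time.
Applying this once more to +^xgxxxgxxxgxx:

+^xgxxxgxxxgxxxgxx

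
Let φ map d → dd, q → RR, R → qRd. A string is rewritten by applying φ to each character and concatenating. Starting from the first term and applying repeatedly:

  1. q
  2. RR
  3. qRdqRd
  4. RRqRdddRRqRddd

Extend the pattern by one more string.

Applying the rule to each of the 14 symbols of RRqRdddRRqRddd gives the pieces qRd qRd RR qRd dd dd dd qRd qRd RR qRd dd dd dd, which concatenate to the answer.

qRdqRdRRqRdddddddqRdqRdRRqRddddddd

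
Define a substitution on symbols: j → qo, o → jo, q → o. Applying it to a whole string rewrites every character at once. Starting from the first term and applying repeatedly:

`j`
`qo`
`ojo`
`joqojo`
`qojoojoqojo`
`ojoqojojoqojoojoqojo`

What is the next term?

Applying the rule to each of the 20 symbols of ojoqojojoqojoojoqojo gives the pieces jo qo jo o jo qo jo qo jo o jo qo jo jo qo jo o jo qo jo, which concatenate to the answer.

joqojoojoqojoqojoojoqojojoqojoojoqojo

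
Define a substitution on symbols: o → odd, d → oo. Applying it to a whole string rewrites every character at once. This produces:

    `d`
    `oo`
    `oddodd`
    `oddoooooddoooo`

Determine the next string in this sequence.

Rewriting the 14 symbols of oddoooooddoooo one by one yields odd oo oo odd odd odd odd odd oo oo odd odd odd odd; concatenated:

oddoooooddoddoddoddoddoooooddoddoddodd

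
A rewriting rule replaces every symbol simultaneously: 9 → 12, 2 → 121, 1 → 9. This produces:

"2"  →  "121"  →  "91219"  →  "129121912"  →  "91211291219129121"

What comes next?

1291219912112912191291211291219

Applying the rule to each of the 17 symbols of 91211291219129121 gives the pieces 12 9 121 9 9 121 12 9 121 9 12 9 121 12 9 121 9, which concatenate to the answer.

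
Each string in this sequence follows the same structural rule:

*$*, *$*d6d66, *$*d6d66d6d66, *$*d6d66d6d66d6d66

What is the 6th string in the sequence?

*$*d6d66d6d66d6d66d6d66d6d66

Every step adds d6d66 to the end: s(k+1) = s(k)·d6d66.
From *$*d6d66d6d66d6d66, 2 further steps: *$*d6d66d6d66d6d66 → *$*d6d66d6d66d6d66d6d66 → (answer).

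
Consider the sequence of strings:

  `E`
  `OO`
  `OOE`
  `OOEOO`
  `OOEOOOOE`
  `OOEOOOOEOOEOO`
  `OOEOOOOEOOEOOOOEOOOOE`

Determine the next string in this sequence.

From term 3 onward, concatenate the last term with the second-to-last: OO·E = OOE, OOE·OO = OOEOO, …
So term 8 is OOEOOOOEOOEOOOOEOOOOE·OOEOOOOEOOEOO.

OOEOOOOEOOEOOOOEOOOOEOOEOOOOEOOEOO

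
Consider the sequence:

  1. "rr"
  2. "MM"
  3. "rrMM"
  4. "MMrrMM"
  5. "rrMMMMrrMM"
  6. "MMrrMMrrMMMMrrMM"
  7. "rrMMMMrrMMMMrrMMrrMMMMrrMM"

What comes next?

MMrrMMrrMMMMrrMMrrMMMMrrMMMMrrMMrrMMMMrrMM

From term 3 onward, concatenate the second-to-last term with the last: rr·MM = rrMM, MM·rrMM = MMrrMM, …
So term 8 is MMrrMMrrMMMMrrMM·rrMMMMrrMMMMrrMMrrMMMMrrMM.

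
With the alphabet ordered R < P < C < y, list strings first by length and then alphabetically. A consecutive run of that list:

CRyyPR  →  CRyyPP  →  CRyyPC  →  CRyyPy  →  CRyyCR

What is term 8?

CRyyCy

Stepping forward 3 times from CRyyCR: CRyyCR → CRyyCP → CRyyCC, then the target.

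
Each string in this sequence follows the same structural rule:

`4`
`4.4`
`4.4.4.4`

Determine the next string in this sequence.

Every step duplicates the string with '.' between the halves.
Doubling 4.4.4.4 with '.' between the halves:

4.4.4.4.4.4.4.4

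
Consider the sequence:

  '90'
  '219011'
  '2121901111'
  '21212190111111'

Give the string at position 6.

Each term wraps the previous one in 21 on the left and 11 on the right.
From 21212190111111, 2 further steps: 21212190111111 → 212121219011111111 → (answer).

2121212121901111111111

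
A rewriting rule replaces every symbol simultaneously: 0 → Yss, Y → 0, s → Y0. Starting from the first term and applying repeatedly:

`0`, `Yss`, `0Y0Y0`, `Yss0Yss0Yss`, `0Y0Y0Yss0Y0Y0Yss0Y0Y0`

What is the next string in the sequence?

Applying the rule to each of the 21 symbols of 0Y0Y0Yss0Y0Y0Yss0Y0Y0 gives the pieces Yss 0 Yss 0 Yss 0 Y0 Y0 Yss 0 Yss 0 Yss 0 Y0 Y0 Yss 0 Yss 0 Yss, which concatenate to the answer.

Yss0Yss0Yss0Y0Y0Yss0Yss0Yss0Y0Y0Yss0Yss0Yss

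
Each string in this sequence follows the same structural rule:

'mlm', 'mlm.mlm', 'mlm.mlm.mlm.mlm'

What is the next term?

mlm.mlm.mlm.mlm.mlm.mlm.mlm.mlm

s(k+1) = s(k)·.·s(k) — each term doubles the last with '.' between the halves.
So the next term is two copies of mlm.mlm.mlm.mlm with '.' between the halves.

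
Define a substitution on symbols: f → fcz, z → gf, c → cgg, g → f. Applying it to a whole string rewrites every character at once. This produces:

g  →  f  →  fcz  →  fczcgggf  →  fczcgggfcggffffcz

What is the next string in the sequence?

Rewriting the 17 symbols of fczcgggfcggffffcz one by one yields fcz cgg gf cgg f f f fcz cgg f f fcz fcz fcz fcz cgg gf; concatenated:

fczcgggfcggffffczcggfffczfczfczfczcgggf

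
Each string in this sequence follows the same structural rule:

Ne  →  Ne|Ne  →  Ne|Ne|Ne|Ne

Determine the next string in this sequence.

s(k+1) = s(k)·|·s(k) — each term doubles the last with '|' between the halves.
Doubling Ne|Ne|Ne|Ne with '|' between the halves:

Ne|Ne|Ne|Ne|Ne|Ne|Ne|Ne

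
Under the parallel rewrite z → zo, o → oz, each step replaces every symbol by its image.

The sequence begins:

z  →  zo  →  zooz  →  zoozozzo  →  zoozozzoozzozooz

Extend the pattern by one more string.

zoozozzoozzozoozozzozoozzoozozzo

φ(zoozozzoozzozooz) expands symbol-by-symbol to zo oz oz zo oz zo zo oz oz zo zo oz zo oz oz zo; joining the 16 pieces gives the next term.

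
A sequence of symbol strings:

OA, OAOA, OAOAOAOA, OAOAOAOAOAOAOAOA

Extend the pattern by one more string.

OAOAOAOAOAOAOAOAOAOAOAOAOAOAOAOA

Each string is two copies of the previous one concatenated.
So the next term is two copies of OAOAOAOAOAOAOAOA.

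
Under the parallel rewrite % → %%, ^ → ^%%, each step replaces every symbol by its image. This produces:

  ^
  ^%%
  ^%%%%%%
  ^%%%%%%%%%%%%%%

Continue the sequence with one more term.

^%%%%%%%%%%%%%%%%%%%%%%%%%%%%%%

φ(^%%%%%%%%%%%%%%) expands symbol-by-symbol to ^%% %% %% %% %% %% %% %% %% %% %% %% %% %% %%; joining the 15 pieces gives the next term.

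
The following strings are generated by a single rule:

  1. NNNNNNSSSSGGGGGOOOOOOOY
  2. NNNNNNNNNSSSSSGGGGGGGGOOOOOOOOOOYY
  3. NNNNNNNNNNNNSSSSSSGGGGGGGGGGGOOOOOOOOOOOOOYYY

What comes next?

Reading off run lengths: N runs 6, 9, 12; S runs 4, 5, 6; G runs 5, 8, 11; O runs 7, 10, 13; Y runs 1, 2, 3 — each is linear in n, where the shown terms are n = 2, 3, 4.
Setting n = 5 gives 15, 7, 14, 16, 4 characters in each block.

NNNNNNNNNNNNNNNSSSSSSSGGGGGGGGGGGGGGOOOOOOOOOOOOOOOOYYYY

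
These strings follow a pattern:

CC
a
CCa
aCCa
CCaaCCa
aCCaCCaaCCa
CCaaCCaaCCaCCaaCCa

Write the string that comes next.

This is a Fibonacci-style word recurrence s(k) = s(k−2)·s(k−1): e.g. CC·a = CCa.
So term 8 is aCCaCCaaCCa·CCaaCCaaCCaCCaaCCa.

aCCaCCaaCCaCCaaCCaaCCaCCaaCCa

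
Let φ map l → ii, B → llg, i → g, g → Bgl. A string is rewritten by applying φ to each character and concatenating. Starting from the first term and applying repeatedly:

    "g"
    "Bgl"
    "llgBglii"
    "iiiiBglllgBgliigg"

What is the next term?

ggggllgBgliiiiiiBglllgBgliiggBglBgl

Applying the rule to each of the 17 symbols of iiiiBglllgBgliigg gives the pieces g g g g llg Bgl ii ii ii Bgl llg Bgl ii g g Bgl Bgl, which concatenate to the answer.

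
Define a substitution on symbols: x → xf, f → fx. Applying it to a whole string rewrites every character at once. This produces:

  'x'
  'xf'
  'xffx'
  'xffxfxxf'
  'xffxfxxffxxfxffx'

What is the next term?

xffxfxxffxxfxffxfxxfxffxxffxfxxf

Applying the rule to each of the 16 symbols of xffxfxxffxxfxffx gives the pieces xf fx fx xf fx xf xf fx fx xf xf fx xf fx fx xf, which concatenate to the answer.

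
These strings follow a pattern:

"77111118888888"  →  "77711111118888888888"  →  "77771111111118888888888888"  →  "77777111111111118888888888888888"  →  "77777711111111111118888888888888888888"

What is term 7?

Term n consists of n 7's, followed by 2n+1 1's, followed by 3n+1 8's, where the shown terms are n = 2, 3, 4, 5, 6.
Setting n = 8 gives 8, 17, 25 characters in each block.

77777777111111111111111118888888888888888888888888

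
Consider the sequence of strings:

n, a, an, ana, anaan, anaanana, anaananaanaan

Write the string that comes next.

anaananaanaananaanana

From term 3 onward, concatenate the last term with the second-to-last: a·n = an, an·a = ana, …
Continuing: anaananaanaan · anaanana gives term 8.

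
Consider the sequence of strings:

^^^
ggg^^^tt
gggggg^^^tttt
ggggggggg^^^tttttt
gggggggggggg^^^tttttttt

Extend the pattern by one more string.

Each term wraps the previous one in ggg on the left and tt on the right.
Applying this once more to gggggggggggg^^^tttttttt:

ggggggggggggggg^^^tttttttttt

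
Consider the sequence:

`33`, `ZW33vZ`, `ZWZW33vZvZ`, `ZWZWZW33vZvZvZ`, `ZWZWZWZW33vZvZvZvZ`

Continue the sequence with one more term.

Every step adds ZW to the front and vZ to the end of the previous string.
So the next term is ZW·ZWZWZWZW33vZvZvZvZ·vZ.

ZWZWZWZWZW33vZvZvZvZvZ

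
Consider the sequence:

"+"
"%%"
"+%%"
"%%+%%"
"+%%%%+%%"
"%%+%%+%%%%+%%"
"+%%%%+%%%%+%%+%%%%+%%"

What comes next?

This is a Fibonacci-style word recurrence s(k) = s(k−2)·s(k−1): e.g. +·%% = +%%.
So term 8 is %%+%%+%%%%+%%·+%%%%+%%%%+%%+%%%%+%%.

%%+%%+%%%%+%%+%%%%+%%%%+%%+%%%%+%%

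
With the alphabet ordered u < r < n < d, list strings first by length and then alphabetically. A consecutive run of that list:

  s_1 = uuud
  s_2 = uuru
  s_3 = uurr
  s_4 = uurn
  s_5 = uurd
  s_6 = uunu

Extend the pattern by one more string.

Find the rightmost character of uunu below d, bump it to the next letter, and reset everything to its right to u.

uunr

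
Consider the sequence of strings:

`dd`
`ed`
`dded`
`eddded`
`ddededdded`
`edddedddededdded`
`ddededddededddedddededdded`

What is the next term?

From term 3 onward, concatenate the second-to-last term with the last: dd·ed = dded, ed·dded = eddded, …
The next term joins edddedddededdded and ddededddededddedddededdded.

edddedddededddedddededddededddedddededdded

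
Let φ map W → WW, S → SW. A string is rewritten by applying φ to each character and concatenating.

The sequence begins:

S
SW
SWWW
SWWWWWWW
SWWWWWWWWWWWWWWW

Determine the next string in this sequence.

SWWWWWWWWWWWWWWWWWWWWWWWWWWWWWWW

Replace each of the 16 characters of SWWWWWWWWWWWWWWW in place — SW WW WW WW WW WW WW WW WW WW WW WW WW WW WW WW — and concatenate.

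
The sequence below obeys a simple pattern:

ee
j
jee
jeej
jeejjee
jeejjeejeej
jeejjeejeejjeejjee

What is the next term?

jeejjeejeejjeejjeejeejjeejeej

From term 3 onward, concatenate the last term with the second-to-last: j·ee = jee, jee·j = jeej, …
The next term joins jeejjeejeejjeejjee and jeejjeejeej.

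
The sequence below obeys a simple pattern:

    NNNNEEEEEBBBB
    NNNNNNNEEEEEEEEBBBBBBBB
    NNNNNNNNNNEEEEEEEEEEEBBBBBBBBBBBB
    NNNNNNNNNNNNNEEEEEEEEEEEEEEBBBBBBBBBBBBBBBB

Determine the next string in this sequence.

NNNNNNNNNNNNNNNNEEEEEEEEEEEEEEEEEBBBBBBBBBBBBBBBBBBBB

Each string has the form N^{3n+1} E^{3n+2} B^{4n} (n = 1, 2, …).
For the next term, n = 5, so the run lengths are 16, 17, 20.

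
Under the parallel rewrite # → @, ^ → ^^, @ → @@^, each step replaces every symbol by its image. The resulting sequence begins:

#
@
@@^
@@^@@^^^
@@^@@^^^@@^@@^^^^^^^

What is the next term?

@@^@@^^^@@^@@^^^^^^^@@^@@^^^@@^@@^^^^^^^^^^^^^^^

Replace each of the 20 characters of @@^@@^^^@@^@@^^^^^^^ in place — @@^ @@^ ^^ @@^ @@^ ^^ ^^ ^^ @@^ @@^ ^^ @@^ @@^ ^^ ^^ ^^ ^^ ^^ ^^ ^^ — and concatenate.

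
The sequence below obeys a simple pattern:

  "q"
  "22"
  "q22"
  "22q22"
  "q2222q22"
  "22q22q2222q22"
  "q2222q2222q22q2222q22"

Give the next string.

From term 3 onward, concatenate the second-to-last term with the last: q·22 = q22, 22·q22 = 22q22, …
The next term joins 22q22q2222q22 and q2222q2222q22q2222q22.

22q22q2222q22q2222q2222q22q2222q22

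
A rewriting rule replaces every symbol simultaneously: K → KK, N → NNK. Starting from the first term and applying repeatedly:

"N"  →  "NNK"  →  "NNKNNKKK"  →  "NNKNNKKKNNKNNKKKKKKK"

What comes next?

Replace each of the 20 characters of NNKNNKKKNNKNNKKKKKKK in place — NNK NNK KK NNK NNK KK KK KK NNK NNK KK NNK NNK KK KK KK KK KK KK KK — and concatenate.

NNKNNKKKNNKNNKKKKKKKNNKNNKKKNNKNNKKKKKKKKKKKKKKK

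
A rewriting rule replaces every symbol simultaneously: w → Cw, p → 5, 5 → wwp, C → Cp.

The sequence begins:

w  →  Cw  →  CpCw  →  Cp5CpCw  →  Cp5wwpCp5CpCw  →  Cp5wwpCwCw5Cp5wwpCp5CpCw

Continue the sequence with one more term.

Cp5wwpCwCw5CpCwCpCwwwpCp5wwpCwCw5Cp5wwpCp5CpCw

φ(Cp5wwpCwCw5Cp5wwpCp5CpCw) expands symbol-by-symbol to Cp 5 wwp Cw Cw 5 Cp Cw Cp Cw wwp Cp 5 wwp Cw Cw 5 Cp 5 wwp Cp 5 Cp Cw; joining the 24 pieces gives the next term.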